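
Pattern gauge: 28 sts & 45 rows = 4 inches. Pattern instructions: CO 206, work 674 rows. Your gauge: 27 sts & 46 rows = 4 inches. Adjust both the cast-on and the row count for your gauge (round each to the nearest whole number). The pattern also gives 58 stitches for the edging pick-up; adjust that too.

Stitches: 206 × 27/28 = 198.64 → 199.
Rows: 674 × 46/45 = 688.98 → 689.
edging pick-up: 58 × 27/28 = 55.93 → 56.

Cast on 199 stitches; work 689 rows; edging pick-up 56 stitches.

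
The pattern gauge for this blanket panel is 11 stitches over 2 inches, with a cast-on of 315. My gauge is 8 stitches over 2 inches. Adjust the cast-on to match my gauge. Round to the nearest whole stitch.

CO 229 sts.

Scale factor = 8 / 11 = 0.727.
315 × 8 / 11 = 229.09 sts.
→ 229 sts.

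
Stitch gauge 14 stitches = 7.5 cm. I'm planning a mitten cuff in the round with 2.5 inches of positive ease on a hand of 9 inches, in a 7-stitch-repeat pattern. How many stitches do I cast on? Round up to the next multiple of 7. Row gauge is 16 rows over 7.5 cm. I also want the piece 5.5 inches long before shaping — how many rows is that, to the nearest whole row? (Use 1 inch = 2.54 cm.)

Cast on 56 stitches; work 30 rows.

Finished = 9 + 2.5 = 11.5 inches.
11.5 inches × 2.54 = 29.21 cm.
14/7.5 = 1.867 sts per cm; 29.21 × 1.867 = 54.53 sts.
Next multiple of 7 → 56.
5.5 inches = 13.97 cm; × 2.133 = 29.80 → 30 rows.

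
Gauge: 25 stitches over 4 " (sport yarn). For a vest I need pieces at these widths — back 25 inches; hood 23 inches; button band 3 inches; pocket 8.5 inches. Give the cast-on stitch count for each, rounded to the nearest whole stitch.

Rate = 25/4 = 6.25 sts per in.
back: 25 × 6.25 = 156.25 → 156.
hood: 23 × 6.25 = 143.75 → 144.
button band: 3 × 6.25 = 18.75 → 19.
pocket: 8.5 × 6.25 = 53.12 → 53.

back 156; hood 144; button band 19; pocket 53.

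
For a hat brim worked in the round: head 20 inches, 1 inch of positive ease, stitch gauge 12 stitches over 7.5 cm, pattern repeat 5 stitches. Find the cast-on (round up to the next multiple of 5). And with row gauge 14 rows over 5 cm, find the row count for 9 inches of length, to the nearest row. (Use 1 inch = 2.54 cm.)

Finished = 20 + 1 = 21 inches.
21 inches × 2.54 = 53.34 cm.
12/7.5 = 1.6 sts per cm; 53.34 × 1.6 = 85.34 sts.
Next multiple of 5 → 90.
9 inches = 22.86 cm; × 2.8 = 64.01 → 64 rows.

Cast on 90 stitches; work 64 rows.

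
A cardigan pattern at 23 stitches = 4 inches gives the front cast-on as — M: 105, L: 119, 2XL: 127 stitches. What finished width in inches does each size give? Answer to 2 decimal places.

23/4 = 5.75 sts per in.
M: 105 / 5.75 = 18.261 → 18.26 in.
L: 119 / 5.75 = 20.696 → 20.70 in.
2XL: 127 / 5.75 = 22.087 → 22.09 in.

M 18.26 inches; L 20.70 inches; 2XL 22.09 inches.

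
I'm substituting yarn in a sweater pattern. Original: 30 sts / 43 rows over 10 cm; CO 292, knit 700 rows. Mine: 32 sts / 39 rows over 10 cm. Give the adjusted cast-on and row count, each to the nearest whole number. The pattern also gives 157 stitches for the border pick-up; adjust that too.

Cast on 311 stitches; work 635 rows; border pick-up 167 stitches.

Stitches: 292 × 32/30 = 311.47 → 311.
Rows: 700 × 39/43 = 634.88 → 635.
border pick-up: 157 × 32/30 = 167.47 → 167.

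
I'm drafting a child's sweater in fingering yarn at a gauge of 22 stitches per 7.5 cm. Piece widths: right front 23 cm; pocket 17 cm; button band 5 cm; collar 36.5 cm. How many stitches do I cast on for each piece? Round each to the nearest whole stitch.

right front 67; pocket 50; button band 15; collar 107.

Rate = 22/7.5 = 2.933 sts per cm.
right front: 23 × 2.933 = 67.47 → 67.
pocket: 17 × 2.933 = 49.87 → 50.
button band: 5 × 2.933 = 14.67 → 15.
collar: 36.5 × 2.933 = 107.07 → 107.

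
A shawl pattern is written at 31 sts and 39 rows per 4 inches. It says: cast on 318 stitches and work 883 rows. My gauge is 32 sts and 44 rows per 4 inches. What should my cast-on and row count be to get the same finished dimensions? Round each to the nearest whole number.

Stitches: 318 × 32/31 = 328.26 → 328.
Rows: 883 × 44/39 = 996.21 → 996.

Cast on 328 stitches; work 996 rows.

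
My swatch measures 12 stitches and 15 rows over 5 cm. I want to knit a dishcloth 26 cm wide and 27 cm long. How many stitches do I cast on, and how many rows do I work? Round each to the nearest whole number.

Stitch gauge = 12/5 = 2.4 sts/cm; 26 × 2.4 = 62.40 → 62 sts.
Row gauge = 15/5 = 3 rows/cm; 27 × 3 = 81.00 → 81 rows.

Cast on 62 stitches and work 81 rows.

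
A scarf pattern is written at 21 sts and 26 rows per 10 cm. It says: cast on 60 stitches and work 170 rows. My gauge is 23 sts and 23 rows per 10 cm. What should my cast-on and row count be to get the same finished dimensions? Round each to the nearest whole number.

Cast on 66 stitches; work 150 rows.

Stitches: 60 × 23/21 = 65.71 → 66.
Rows: 170 × 23/26 = 150.38 → 150.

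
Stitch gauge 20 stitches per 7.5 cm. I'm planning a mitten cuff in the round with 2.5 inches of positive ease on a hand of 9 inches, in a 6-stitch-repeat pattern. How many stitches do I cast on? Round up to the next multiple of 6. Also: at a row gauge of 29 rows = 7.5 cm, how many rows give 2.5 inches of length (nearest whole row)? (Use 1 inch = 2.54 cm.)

Cast on 78 stitches; work 25 rows.

Finished = 9 + 2.5 = 11.5 inches.
11.5 inches × 2.54 = 29.21 cm.
20/7.5 = 2.667 sts per cm; 29.21 × 2.667 = 77.89 sts.
Next multiple of 6 → 78.
2.5 inches = 6.35 cm; × 3.867 = 24.55 → 25 rows.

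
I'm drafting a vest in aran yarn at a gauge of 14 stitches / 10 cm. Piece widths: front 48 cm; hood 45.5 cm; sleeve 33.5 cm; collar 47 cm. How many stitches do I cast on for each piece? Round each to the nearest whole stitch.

front 67; hood 64; sleeve 47; collar 66.

Rate = 14/10 = 1.4 sts per cm.
front: 48 × 1.4 = 67.20 → 67.
hood: 45.5 × 1.4 = 63.70 → 64.
sleeve: 33.5 × 1.4 = 46.90 → 47.
collar: 47 × 1.4 = 65.80 → 66.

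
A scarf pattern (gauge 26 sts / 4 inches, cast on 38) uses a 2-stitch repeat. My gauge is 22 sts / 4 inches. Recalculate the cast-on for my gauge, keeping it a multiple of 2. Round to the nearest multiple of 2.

CO 32 sts.

38 × 22 / 26 = 32.15.
Nearest multiple of 2: 32.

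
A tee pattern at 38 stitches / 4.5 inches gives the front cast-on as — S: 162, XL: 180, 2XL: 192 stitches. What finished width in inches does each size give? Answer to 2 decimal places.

38/4.5 = 8.444 sts per in.
S: 162 / 8.444 = 19.184 → 19.18 in.
XL: 180 / 8.444 = 21.316 → 21.32 in.
2XL: 192 / 8.444 = 22.737 → 22.74 in.

S 19.18 inches; XL 21.32 inches; 2XL 22.74 inches.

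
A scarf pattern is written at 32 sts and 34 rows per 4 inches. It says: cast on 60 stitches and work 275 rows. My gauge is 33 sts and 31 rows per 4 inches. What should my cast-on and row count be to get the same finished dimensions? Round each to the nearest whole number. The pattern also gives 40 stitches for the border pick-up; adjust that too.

Cast on 62 stitches; work 251 rows; border pick-up 41 stitches.

Stitches: 60 × 33/32 = 61.88 → 62.
Rows: 275 × 31/34 = 250.74 → 251.
border pick-up: 40 × 33/32 = 41.25 → 41.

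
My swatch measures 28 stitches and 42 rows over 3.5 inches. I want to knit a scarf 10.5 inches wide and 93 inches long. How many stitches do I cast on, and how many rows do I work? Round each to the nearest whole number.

Cast on 84 stitches and work 1116 rows.

Stitch gauge = 28/3.5 = 8 sts/in; 10.5 × 8 = 84.00 → 84 sts.
Row gauge = 42/3.5 = 12 rows/in; 93 × 12 = 1116.00 → 1116 rows.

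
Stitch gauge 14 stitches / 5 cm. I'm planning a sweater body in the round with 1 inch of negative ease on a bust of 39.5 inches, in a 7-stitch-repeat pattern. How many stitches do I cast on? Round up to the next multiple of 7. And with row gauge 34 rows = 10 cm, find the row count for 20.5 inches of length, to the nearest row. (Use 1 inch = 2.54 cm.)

Finished = 39.5 − 1 = 38.5 inches.
38.5 inches × 2.54 = 97.79 cm.
14/5 = 2.8 sts per cm; 97.79 × 2.8 = 273.81 sts.
Next multiple of 7 → 280.
20.5 inches = 52.07 cm; × 3.4 = 177.04 → 177 rows.

Cast on 280 stitches; work 177 rows.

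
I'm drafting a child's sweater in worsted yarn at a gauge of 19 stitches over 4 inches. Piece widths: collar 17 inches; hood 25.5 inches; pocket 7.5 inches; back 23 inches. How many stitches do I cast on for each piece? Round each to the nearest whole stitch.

collar 81; hood 121; pocket 36; back 109.

Rate = 19/4 = 4.75 sts per in.
collar: 17 × 4.75 = 80.75 → 81.
hood: 25.5 × 4.75 = 121.12 → 121.
pocket: 7.5 × 4.75 = 35.62 → 36.
back: 23 × 4.75 = 109.25 → 109.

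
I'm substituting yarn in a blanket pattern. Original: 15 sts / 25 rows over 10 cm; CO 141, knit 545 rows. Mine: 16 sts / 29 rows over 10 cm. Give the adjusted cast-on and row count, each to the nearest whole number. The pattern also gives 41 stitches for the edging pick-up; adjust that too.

Cast on 150 stitches; work 632 rows; edging pick-up 44 stitches.

Stitches: 141 × 16/15 = 150.40 → 150.
Rows: 545 × 29/25 = 632.20 → 632.
edging pick-up: 41 × 16/15 = 43.73 → 44.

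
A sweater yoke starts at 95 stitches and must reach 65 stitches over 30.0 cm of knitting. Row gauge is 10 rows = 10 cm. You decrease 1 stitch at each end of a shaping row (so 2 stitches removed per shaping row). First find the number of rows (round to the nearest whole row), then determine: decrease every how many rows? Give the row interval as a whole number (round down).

Rows = 30.0 × 1 = 30.0 → 30 rows.
Stitches to remove: 30 → 15 shaping rows (at 2 st each).
30 / 15 = 2.00 → every 2 rows.

Decrease every 2nd row.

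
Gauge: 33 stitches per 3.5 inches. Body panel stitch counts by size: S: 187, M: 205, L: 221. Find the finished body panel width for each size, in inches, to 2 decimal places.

33/3.5 = 9.429 sts per in.
S: 187 / 9.429 = 19.833 → 19.83 in.
M: 205 / 9.429 = 21.742 → 21.74 in.
L: 221 / 9.429 = 23.439 → 23.44 in.

S 19.83 inches; M 21.74 inches; L 23.44 inches.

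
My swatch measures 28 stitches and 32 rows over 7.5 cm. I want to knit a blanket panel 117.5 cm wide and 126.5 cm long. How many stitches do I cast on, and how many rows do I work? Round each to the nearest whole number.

Stitch gauge = 28/7.5 = 3.733 sts/cm; 117.5 × 3.733 = 438.67 → 439 sts.
Row gauge = 32/7.5 = 4.267 rows/cm; 126.5 × 4.267 = 539.73 → 540 rows.

Cast on 439 stitches and work 540 rows.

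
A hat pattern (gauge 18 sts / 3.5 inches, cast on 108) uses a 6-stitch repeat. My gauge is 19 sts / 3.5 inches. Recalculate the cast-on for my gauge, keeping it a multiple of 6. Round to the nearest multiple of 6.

108 × 19 / 18 = 114.00.
Nearest multiple of 6: 114.

114 stitches.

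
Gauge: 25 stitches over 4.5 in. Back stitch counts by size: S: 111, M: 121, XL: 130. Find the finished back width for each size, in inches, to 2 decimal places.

S 19.98 inches; M 21.78 inches; XL 23.40 inches.

25/4.5 = 5.556 sts per in.
S: 111 / 5.556 = 19.980 → 19.98 in.
M: 121 / 5.556 = 21.780 → 21.78 in.
XL: 130 / 5.556 = 23.400 → 23.40 in.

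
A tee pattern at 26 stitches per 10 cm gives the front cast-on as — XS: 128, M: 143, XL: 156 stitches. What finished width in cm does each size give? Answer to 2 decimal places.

XS 49.23 cm; M 55.00 cm; XL 60.00 cm.

26/10 = 2.6 sts per cm.
XS: 128 / 2.6 = 49.231 → 49.23 cm.
M: 143 / 2.6 = 55.000 → 55.00 cm.
XL: 156 / 2.6 = 60.000 → 60.00 cm.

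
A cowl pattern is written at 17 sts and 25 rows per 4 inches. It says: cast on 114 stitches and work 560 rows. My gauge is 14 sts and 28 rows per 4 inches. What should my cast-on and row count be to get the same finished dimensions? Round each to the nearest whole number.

Stitches: 114 × 14/17 = 93.88 → 94.
Rows: 560 × 28/25 = 627.20 → 627.

Cast on 94 stitches; work 627 rows.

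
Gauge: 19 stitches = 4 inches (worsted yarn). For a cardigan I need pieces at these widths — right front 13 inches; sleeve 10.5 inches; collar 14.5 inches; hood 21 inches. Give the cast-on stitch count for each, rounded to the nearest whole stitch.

Rate = 19/4 = 4.75 sts per in.
right front: 13 × 4.75 = 61.75 → 62.
sleeve: 10.5 × 4.75 = 49.88 → 50.
collar: 14.5 × 4.75 = 68.88 → 69.
hood: 21 × 4.75 = 99.75 → 100.

right front 62; sleeve 50; collar 69; hood 100.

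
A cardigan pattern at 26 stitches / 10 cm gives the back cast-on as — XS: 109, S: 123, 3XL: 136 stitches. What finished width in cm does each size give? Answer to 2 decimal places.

26/10 = 2.6 sts per cm.
XS: 109 / 2.6 = 41.923 → 41.92 cm.
S: 123 / 2.6 = 47.308 → 47.31 cm.
3XL: 136 / 2.6 = 52.308 → 52.31 cm.

XS 41.92 cm; S 47.31 cm; 3XL 52.31 cm.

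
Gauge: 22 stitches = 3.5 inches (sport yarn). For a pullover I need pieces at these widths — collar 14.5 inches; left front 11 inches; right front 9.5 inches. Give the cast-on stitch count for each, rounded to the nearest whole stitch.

collar 91; left front 69; right front 60.

Rate = 22/3.5 = 6.286 sts per in.
collar: 14.5 × 6.286 = 91.14 → 91.
left front: 11 × 6.286 = 69.14 → 69.
right front: 9.5 × 6.286 = 59.71 → 60.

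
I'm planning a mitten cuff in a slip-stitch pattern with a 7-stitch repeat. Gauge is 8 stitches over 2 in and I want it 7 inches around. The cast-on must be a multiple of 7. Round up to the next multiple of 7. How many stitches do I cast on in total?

8 / 2 = 4 sts per inch.
7 × 4 = 28.00 sts.
Next multiple of 7: 28.

CO 28 sts.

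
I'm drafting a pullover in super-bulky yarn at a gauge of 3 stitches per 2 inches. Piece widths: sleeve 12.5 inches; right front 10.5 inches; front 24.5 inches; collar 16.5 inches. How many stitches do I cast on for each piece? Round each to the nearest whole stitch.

sleeve 19; right front 16; front 37; collar 25.

Rate = 3/2 = 1.5 sts per in.
sleeve: 12.5 × 1.5 = 18.75 → 19.
right front: 10.5 × 1.5 = 15.75 → 16.
front: 24.5 × 1.5 = 36.75 → 37.
collar: 16.5 × 1.5 = 24.75 → 25.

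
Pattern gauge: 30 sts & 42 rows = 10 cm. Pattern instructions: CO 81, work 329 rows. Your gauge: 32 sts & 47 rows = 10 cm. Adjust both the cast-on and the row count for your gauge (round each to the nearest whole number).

Stitches: 81 × 32/30 = 86.40 → 86.
Rows: 329 × 47/42 = 368.17 → 368.

Cast on 86 stitches; work 368 rows.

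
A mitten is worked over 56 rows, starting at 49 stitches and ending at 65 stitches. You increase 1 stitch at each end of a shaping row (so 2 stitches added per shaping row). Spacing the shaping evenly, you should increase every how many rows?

Stitches to add: |65 − 49| = 16.
Shaping rows needed: 16 / 2 = 8.
56 rows / 8 = every 7 rows.

Increase every 7th row.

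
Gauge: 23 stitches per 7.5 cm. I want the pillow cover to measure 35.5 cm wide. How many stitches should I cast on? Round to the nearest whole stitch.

23 stitches / 7.5 cm = 3.067 stitches per cm.
35.5 × 3.067 = 108.87 stitches.
Round to nearest → 109.

CO 109 sts.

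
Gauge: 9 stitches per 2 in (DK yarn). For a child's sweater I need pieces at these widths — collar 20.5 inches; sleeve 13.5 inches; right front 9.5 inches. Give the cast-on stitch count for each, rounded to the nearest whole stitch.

collar 92; sleeve 61; right front 43.

Rate = 9/2 = 4.5 sts per in.
collar: 20.5 × 4.5 = 92.25 → 92.
sleeve: 13.5 × 4.5 = 60.75 → 61.
right front: 9.5 × 4.5 = 42.75 → 43.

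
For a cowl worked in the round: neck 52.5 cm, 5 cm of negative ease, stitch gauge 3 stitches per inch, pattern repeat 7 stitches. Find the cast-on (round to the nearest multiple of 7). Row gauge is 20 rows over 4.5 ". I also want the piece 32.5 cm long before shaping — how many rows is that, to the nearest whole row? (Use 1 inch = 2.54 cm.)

Finished = 52.5 − 5 = 47.5 cm.
47.5 cm × 1/2.54 = 18.70 inches.
3/1 = 3 sts per in; 18.70 × 3 = 56.10 sts.
Nearest multiple of 7 → 56.
32.5 cm = 12.80 inches; × 4.444 = 56.87 → 57 rows.

Cast on 56 stitches; work 57 rows.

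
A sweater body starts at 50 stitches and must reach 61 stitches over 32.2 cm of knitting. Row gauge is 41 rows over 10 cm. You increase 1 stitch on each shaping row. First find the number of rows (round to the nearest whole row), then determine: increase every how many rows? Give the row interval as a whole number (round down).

Rows = 32.2 × 4.1 = 132.0 → 132 rows.
Stitches to add: 11 → 11 shaping rows (at 1 st each).
132 / 11 = 12.00 → every 12 rows.

Increase every 12th row.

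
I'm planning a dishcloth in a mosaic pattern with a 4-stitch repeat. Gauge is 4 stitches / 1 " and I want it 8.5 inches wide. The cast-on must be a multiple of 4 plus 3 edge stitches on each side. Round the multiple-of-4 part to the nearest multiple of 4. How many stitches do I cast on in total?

4 / 1 = 4 sts per inch.
8.5 × 4 = 34.00 sts.
Less 6 edge sts → 28.00 for the repeat.
Nearest multiple of 4: 28.
Add back 6 edge sts → 34.

CO 34 sts.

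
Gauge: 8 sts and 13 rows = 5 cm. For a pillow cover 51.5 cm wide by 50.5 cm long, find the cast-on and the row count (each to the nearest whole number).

Cast on 82 stitches and work 131 rows.

Stitch gauge = 8/5 = 1.6 sts/cm; 51.5 × 1.6 = 82.40 → 82 sts.
Row gauge = 13/5 = 2.6 rows/cm; 50.5 × 2.6 = 131.30 → 131 rows.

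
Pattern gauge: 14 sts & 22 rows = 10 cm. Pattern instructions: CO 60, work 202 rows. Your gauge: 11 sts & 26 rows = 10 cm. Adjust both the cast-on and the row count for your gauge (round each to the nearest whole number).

Stitches: 60 × 11/14 = 47.14 → 47.
Rows: 202 × 26/22 = 238.73 → 239.

Cast on 47 stitches; work 239 rows.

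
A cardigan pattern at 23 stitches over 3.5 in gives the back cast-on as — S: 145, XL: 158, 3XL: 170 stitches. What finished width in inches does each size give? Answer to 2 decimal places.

S 22.07 inches; XL 24.04 inches; 3XL 25.87 inches.

23/3.5 = 6.571 sts per in.
S: 145 / 6.571 = 22.065 → 22.07 in.
XL: 158 / 6.571 = 24.043 → 24.04 in.
3XL: 170 / 6.571 = 25.870 → 25.87 in.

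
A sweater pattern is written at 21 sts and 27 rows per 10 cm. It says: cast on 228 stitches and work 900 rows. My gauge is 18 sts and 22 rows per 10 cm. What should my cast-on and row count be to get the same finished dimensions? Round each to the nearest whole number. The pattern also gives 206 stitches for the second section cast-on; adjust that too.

Stitches: 228 × 18/21 = 195.43 → 195.
Rows: 900 × 22/27 = 733.33 → 733.
second section cast-on: 206 × 18/21 = 176.57 → 177.

Cast on 195 stitches; work 733 rows; second section cast-on 177 stitches.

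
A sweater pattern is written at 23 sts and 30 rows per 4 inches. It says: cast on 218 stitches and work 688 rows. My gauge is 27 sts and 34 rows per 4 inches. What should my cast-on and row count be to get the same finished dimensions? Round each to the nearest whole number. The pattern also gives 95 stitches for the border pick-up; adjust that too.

Cast on 256 stitches; work 780 rows; border pick-up 112 stitches.

Stitches: 218 × 27/23 = 255.91 → 256.
Rows: 688 × 34/30 = 779.73 → 780.
border pick-up: 95 × 27/23 = 111.52 → 112.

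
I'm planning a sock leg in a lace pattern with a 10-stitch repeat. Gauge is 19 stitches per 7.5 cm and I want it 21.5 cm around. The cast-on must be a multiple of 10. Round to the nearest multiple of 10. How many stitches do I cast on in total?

19 / 7.5 = 2.533 sts per cm.
21.5 × 2.533 = 54.47 sts.
Nearest multiple of 10: 50.

50 stitches.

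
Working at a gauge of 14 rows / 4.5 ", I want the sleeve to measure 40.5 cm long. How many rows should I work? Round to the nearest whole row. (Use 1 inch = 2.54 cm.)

40.5 cm = 15.94 in.
14 rows / 4.5 in = 3.111 rows per inch.
15.94 × 3.111 = 49.61 rows.
Round to nearest → 50.

Knit 50 rows.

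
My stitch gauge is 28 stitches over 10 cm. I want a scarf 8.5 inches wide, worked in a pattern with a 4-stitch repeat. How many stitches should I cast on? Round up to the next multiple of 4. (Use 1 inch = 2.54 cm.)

CO 64 sts.

8.5 in = 8.5 × 2.54 = 21.59 cm.
28 / 10 = 2.8 sts/cm.
21.59 × 2.8 = 60.45 sts.
→ 64.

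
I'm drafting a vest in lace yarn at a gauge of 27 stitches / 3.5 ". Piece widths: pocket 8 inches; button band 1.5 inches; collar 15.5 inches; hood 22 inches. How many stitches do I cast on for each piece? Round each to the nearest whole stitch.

Rate = 27/3.5 = 7.714 sts per in.
pocket: 8 × 7.714 = 61.71 → 62.
button band: 1.5 × 7.714 = 11.57 → 12.
collar: 15.5 × 7.714 = 119.57 → 120.
hood: 22 × 7.714 = 169.71 → 170.

pocket 62; button band 12; collar 120; hood 170.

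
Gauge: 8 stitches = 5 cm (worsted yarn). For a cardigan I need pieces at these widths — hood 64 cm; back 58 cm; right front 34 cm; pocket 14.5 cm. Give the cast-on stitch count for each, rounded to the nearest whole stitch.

Rate = 8/5 = 1.6 sts per cm.
hood: 64 × 1.6 = 102.40 → 102.
back: 58 × 1.6 = 92.80 → 93.
right front: 34 × 1.6 = 54.40 → 54.
pocket: 14.5 × 1.6 = 23.20 → 23.

hood 102; back 93; right front 54; pocket 23.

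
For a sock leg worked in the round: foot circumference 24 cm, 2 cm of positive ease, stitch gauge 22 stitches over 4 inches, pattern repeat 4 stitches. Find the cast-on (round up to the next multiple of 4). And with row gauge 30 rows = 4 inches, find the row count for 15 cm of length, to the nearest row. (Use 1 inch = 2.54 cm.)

Cast on 60 stitches; work 44 rows.

Finished = 24 + 2 = 26 cm.
26 cm × 1/2.54 = 10.24 inches.
22/4 = 5.5 sts per in; 10.24 × 5.5 = 56.30 sts.
Next multiple of 4 → 60.
15 cm = 5.91 inches; × 7.5 = 44.29 → 44 rows.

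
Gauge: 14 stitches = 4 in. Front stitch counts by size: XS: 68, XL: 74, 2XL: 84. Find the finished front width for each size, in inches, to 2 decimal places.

14/4 = 3.5 sts per in.
XS: 68 / 3.5 = 19.429 → 19.43 in.
XL: 74 / 3.5 = 21.143 → 21.14 in.
2XL: 84 / 3.5 = 24.000 → 24.00 in.

XS 19.43 inches; XL 21.14 inches; 2XL 24.00 inches.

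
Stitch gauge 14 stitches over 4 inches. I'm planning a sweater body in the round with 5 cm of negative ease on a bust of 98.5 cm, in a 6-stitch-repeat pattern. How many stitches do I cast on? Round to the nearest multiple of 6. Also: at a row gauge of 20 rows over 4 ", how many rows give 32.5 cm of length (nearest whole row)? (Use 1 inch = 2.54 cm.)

Cast on 126 stitches; work 64 rows.

Finished = 98.5 − 5 = 93.5 cm.
93.5 cm × 1/2.54 = 36.81 inches.
14/4 = 3.5 sts per in; 36.81 × 3.5 = 128.84 sts.
Nearest multiple of 6 → 126.
32.5 cm = 12.80 inches; × 5 = 63.98 → 64 rows.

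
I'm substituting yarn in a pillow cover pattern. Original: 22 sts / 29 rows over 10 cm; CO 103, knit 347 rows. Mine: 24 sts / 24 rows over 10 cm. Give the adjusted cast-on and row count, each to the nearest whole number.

Cast on 112 stitches; work 287 rows.

Stitches: 103 × 24/22 = 112.36 → 112.
Rows: 347 × 24/29 = 287.17 → 287.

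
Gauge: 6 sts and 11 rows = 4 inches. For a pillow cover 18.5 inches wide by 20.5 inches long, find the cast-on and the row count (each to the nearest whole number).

Stitch gauge = 6/4 = 1.5 sts/in; 18.5 × 1.5 = 27.75 → 28 sts.
Row gauge = 11/4 = 2.75 rows/in; 20.5 × 2.75 = 56.38 → 56 rows.

Cast on 28 stitches and work 56 rows.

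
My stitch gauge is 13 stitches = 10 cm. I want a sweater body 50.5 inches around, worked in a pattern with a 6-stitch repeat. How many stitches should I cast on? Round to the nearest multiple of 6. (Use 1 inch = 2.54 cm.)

Cast on 168 stitches.

50.5 in = 50.5 × 2.54 = 128.27 cm.
13 / 10 = 1.3 sts/cm.
128.27 × 1.3 = 166.75 sts.
→ 168.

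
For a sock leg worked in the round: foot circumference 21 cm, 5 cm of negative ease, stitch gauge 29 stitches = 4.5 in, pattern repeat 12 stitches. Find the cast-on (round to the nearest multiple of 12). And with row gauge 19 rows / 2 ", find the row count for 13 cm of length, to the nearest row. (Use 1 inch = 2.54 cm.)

Cast on 36 stitches; work 49 rows.

Finished = 21 − 5 = 16 cm.
16 cm × 1/2.54 = 6.30 inches.
29/4.5 = 6.444 sts per in; 6.30 × 6.444 = 40.59 sts.
Nearest multiple of 12 → 36.
13 cm = 5.12 inches; × 9.5 = 48.62 → 49 rows.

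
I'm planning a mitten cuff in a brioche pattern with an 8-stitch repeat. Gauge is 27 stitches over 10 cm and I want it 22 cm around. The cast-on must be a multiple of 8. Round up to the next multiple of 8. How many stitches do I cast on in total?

64 stitches.

27 / 10 = 2.7 sts per cm.
22 × 2.7 = 59.40 sts.
Next multiple of 8: 64.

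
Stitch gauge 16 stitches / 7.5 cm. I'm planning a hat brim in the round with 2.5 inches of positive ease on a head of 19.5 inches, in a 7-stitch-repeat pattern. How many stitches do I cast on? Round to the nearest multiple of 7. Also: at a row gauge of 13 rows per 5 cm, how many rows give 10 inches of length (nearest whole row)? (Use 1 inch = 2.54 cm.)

Finished = 19.5 + 2.5 = 22 inches.
22 inches × 2.54 = 55.88 cm.
16/7.5 = 2.133 sts per cm; 55.88 × 2.133 = 119.21 sts.
Nearest multiple of 7 → 119.
10 inches = 25.40 cm; × 2.6 = 66.04 → 66 rows.

Cast on 119 stitches; work 66 rows.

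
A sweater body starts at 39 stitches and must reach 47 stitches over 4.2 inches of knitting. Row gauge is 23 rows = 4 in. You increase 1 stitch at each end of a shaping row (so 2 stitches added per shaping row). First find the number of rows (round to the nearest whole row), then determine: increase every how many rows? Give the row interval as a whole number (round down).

Rows = 4.2 × 5.75 = 24.2 → 24 rows.
Stitches to add: 8 → 4 shaping rows (at 2 st each).
24 / 4 = 6.00 → every 6 rows.

Increase every 6th row.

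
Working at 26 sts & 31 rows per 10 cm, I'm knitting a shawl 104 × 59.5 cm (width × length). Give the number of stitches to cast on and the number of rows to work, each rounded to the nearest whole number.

Cast on 270 stitches and work 184 rows.

Stitch gauge = 26/10 = 2.6 sts/cm; 104 × 2.6 = 270.40 → 270 sts.
Row gauge = 31/10 = 3.1 rows/cm; 59.5 × 3.1 = 184.45 → 184 rows.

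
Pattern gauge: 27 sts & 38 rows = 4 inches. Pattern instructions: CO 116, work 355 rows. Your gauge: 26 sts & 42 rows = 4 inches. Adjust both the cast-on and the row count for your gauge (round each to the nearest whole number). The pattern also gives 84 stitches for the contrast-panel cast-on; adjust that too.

Cast on 112 stitches; work 392 rows; contrast-panel cast-on 81 stitches.

Stitches: 116 × 26/27 = 111.70 → 112.
Rows: 355 × 42/38 = 392.37 → 392.
contrast-panel cast-on: 84 × 26/27 = 80.89 → 81.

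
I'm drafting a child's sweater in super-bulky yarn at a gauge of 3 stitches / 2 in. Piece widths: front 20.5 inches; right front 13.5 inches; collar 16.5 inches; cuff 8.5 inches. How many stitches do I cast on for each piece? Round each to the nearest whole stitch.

front 31; right front 20; collar 25; cuff 13.

Rate = 3/2 = 1.5 sts per in.
front: 20.5 × 1.5 = 30.75 → 31.
right front: 13.5 × 1.5 = 20.25 → 20.
collar: 16.5 × 1.5 = 24.75 → 25.
cuff: 8.5 × 1.5 = 12.75 → 13.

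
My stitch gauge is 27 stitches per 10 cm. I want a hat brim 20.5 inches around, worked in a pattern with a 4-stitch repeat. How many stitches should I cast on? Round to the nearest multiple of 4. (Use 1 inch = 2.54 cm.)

20.5 in = 20.5 × 2.54 = 52.07 cm.
27 / 10 = 2.7 sts/cm.
52.07 × 2.7 = 140.59 sts.
→ 140.

CO 140 sts.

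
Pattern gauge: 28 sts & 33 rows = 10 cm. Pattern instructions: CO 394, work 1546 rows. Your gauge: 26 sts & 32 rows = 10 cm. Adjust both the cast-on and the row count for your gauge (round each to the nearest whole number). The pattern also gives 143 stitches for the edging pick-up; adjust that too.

Cast on 366 stitches; work 1499 rows; edging pick-up 133 stitches.

Stitches: 394 × 26/28 = 365.86 → 366.
Rows: 1546 × 32/33 = 1499.15 → 1499.
edging pick-up: 143 × 26/28 = 132.79 → 133.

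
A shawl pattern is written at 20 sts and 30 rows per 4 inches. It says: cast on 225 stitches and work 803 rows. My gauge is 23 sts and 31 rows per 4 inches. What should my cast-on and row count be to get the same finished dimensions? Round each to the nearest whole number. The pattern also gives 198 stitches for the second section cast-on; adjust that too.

Stitches: 225 × 23/20 = 258.75 → 259.
Rows: 803 × 31/30 = 829.77 → 830.
second section cast-on: 198 × 23/20 = 227.70 → 228.

Cast on 259 stitches; work 830 rows; second section cast-on 228 stitches.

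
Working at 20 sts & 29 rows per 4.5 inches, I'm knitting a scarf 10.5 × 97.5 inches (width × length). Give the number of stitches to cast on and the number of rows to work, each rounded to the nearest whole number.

Cast on 47 stitches and work 628 rows.

Stitch gauge = 20/4.5 = 4.444 sts/in; 10.5 × 4.444 = 46.67 → 47 sts.
Row gauge = 29/4.5 = 6.444 rows/in; 97.5 × 6.444 = 628.33 → 628 rows.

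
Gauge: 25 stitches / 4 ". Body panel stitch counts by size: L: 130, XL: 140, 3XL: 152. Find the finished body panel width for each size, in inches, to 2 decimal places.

L 20.80 inches; XL 22.40 inches; 3XL 24.32 inches.

25/4 = 6.25 sts per in.
L: 130 / 6.25 = 20.800 → 20.80 in.
XL: 140 / 6.25 = 22.400 → 22.40 in.
3XL: 152 / 6.25 = 24.320 → 24.32 in.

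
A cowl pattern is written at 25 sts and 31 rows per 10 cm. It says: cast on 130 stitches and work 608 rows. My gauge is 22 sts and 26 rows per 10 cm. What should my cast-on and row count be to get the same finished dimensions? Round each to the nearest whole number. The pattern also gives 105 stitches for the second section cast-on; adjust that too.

Stitches: 130 × 22/25 = 114.40 → 114.
Rows: 608 × 26/31 = 509.94 → 510.
second section cast-on: 105 × 22/25 = 92.40 → 92.

Cast on 114 stitches; work 510 rows; second section cast-on 92 stitches.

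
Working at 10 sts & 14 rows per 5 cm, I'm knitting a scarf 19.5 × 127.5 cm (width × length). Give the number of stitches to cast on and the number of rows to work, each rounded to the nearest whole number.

Stitch gauge = 10/5 = 2 sts/cm; 19.5 × 2 = 39.00 → 39 sts.
Row gauge = 14/5 = 2.8 rows/cm; 127.5 × 2.8 = 357.00 → 357 rows.

Cast on 39 stitches and work 357 rows.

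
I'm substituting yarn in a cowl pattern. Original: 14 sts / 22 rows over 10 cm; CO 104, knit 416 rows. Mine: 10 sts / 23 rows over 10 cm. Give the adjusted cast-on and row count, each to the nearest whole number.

Cast on 74 stitches; work 435 rows.

Stitches: 104 × 10/14 = 74.29 → 74.
Rows: 416 × 23/22 = 434.91 → 435.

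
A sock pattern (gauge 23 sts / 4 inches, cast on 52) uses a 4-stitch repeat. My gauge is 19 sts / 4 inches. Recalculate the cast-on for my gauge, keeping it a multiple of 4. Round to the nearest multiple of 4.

CO 44 sts.

52 × 19 / 23 = 42.96.
Nearest multiple of 4: 44.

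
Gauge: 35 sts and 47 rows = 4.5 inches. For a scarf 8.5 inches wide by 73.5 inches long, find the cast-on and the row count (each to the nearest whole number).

Cast on 66 stitches and work 768 rows.

Stitch gauge = 35/4.5 = 7.778 sts/in; 8.5 × 7.778 = 66.11 → 66 sts.
Row gauge = 47/4.5 = 10.444 rows/in; 73.5 × 10.444 = 767.67 → 768 rows.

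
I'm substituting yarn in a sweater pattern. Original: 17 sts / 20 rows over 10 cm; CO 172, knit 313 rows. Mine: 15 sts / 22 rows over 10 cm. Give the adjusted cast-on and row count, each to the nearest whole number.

Cast on 152 stitches; work 344 rows.

Stitches: 172 × 15/17 = 151.76 → 152.
Rows: 313 × 22/20 = 344.30 → 344.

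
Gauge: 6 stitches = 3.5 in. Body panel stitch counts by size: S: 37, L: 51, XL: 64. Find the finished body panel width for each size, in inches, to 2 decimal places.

S 21.58 inches; L 29.75 inches; XL 37.33 inches.

6/3.5 = 1.714 sts per in.
S: 37 / 1.714 = 21.583 → 21.58 in.
L: 51 / 1.714 = 29.750 → 29.75 in.
XL: 64 / 1.714 = 37.333 → 37.33 in.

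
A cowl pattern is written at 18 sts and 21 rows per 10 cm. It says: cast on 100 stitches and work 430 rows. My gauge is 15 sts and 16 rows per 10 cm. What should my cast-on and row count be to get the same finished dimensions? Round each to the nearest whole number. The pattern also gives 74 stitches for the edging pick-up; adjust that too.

Stitches: 100 × 15/18 = 83.33 → 83.
Rows: 430 × 16/21 = 327.62 → 328.
edging pick-up: 74 × 15/18 = 61.67 → 62.

Cast on 83 stitches; work 328 rows; edging pick-up 62 stitches.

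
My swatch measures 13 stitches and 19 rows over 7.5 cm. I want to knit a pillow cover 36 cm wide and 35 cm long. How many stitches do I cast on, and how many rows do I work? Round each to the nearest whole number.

Stitch gauge = 13/7.5 = 1.733 sts/cm; 36 × 1.733 = 62.40 → 62 sts.
Row gauge = 19/7.5 = 2.533 rows/cm; 35 × 2.533 = 88.67 → 89 rows.

Cast on 62 stitches and work 89 rows.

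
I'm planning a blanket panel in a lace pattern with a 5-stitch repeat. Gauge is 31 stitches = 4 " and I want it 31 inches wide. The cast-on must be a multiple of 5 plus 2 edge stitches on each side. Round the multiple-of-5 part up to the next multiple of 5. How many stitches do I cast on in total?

31 / 4 = 7.75 sts per inch.
31 × 7.75 = 240.25 sts.
Less 4 edge sts → 236.25 for the repeat.
Next multiple of 5: 240.
Add back 4 edge sts → 244.

Cast on 244 stitches.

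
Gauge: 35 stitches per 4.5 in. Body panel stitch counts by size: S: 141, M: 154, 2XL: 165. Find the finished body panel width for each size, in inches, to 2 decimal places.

S 18.13 inches; M 19.80 inches; 2XL 21.21 inches.

35/4.5 = 7.778 sts per in.
S: 141 / 7.778 = 18.129 → 18.13 in.
M: 154 / 7.778 = 19.800 → 19.80 in.
2XL: 165 / 7.778 = 21.214 → 21.21 in.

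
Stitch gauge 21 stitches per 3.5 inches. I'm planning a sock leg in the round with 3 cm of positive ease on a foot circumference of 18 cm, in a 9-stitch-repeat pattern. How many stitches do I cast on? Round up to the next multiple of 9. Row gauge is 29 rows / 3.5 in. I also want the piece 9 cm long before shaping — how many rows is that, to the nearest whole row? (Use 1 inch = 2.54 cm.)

Cast on 54 stitches; work 29 rows.

Finished = 18 + 3 = 21 cm.
21 cm × 1/2.54 = 8.27 inches.
21/3.5 = 6 sts per in; 8.27 × 6 = 49.61 sts.
Next multiple of 9 → 54.
9 cm = 3.54 inches; × 8.286 = 29.36 → 29 rows.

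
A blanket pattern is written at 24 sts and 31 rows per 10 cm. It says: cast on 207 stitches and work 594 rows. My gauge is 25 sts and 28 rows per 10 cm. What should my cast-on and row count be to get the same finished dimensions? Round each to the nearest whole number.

Cast on 216 stitches; work 537 rows.

Stitches: 207 × 25/24 = 215.62 → 216.
Rows: 594 × 28/31 = 536.52 → 537.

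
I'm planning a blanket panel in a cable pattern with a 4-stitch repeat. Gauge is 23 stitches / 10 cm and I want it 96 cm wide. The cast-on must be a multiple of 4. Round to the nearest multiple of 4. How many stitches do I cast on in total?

23 / 10 = 2.3 sts per cm.
96 × 2.3 = 220.80 sts.
Nearest multiple of 4: 220.

CO 220 sts.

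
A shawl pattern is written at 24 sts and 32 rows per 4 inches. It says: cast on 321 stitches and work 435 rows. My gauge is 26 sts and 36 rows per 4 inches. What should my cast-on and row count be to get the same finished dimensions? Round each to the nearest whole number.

Cast on 348 stitches; work 489 rows.

Stitches: 321 × 26/24 = 347.75 → 348.
Rows: 435 × 36/32 = 489.38 → 489.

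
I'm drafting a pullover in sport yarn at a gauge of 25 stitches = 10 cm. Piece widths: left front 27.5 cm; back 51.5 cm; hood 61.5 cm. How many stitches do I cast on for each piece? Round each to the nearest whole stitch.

left front 69; back 129; hood 154.

Rate = 25/10 = 2.5 sts per cm.
left front: 27.5 × 2.5 = 68.75 → 69.
back: 51.5 × 2.5 = 128.75 → 129.
hood: 61.5 × 2.5 = 153.75 → 154.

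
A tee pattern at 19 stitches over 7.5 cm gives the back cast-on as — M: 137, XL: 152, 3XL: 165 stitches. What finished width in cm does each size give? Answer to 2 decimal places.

19/7.5 = 2.533 sts per cm.
M: 137 / 2.533 = 54.079 → 54.08 cm.
XL: 152 / 2.533 = 60.000 → 60.00 cm.
3XL: 165 / 2.533 = 65.132 → 65.13 cm.

M 54.08 cm; XL 60.00 cm; 3XL 65.13 cm.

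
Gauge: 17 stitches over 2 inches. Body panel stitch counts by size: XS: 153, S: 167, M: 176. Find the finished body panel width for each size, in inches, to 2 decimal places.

XS 18.00 inches; S 19.65 inches; M 20.71 inches.

17/2 = 8.5 sts per in.
XS: 153 / 8.5 = 18.000 → 18.00 in.
S: 167 / 8.5 = 19.647 → 19.65 in.
M: 176 / 8.5 = 20.706 → 20.71 in.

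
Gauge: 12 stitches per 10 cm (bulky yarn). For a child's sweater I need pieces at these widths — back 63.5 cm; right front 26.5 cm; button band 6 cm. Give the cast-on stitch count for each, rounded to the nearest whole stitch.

Rate = 12/10 = 1.2 sts per cm.
back: 63.5 × 1.2 = 76.20 → 76.
right front: 26.5 × 1.2 = 31.80 → 32.
button band: 6 × 1.2 = 7.20 → 7.

back 76; right front 32; button band 7.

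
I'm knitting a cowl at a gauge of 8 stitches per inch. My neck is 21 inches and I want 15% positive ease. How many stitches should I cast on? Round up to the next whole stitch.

Cast on 194 stitches.

Finished = 21 × 1.15 = 24.15 in.
8 / 1 = 8 sts per inch.
24.15 × 8 = 193.20 sts.
→ 194 sts.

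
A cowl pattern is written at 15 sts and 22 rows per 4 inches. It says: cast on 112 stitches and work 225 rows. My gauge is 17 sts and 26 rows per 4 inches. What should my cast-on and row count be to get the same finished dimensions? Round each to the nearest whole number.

Stitches: 112 × 17/15 = 126.93 → 127.
Rows: 225 × 26/22 = 265.91 → 266.

Cast on 127 stitches; work 266 rows.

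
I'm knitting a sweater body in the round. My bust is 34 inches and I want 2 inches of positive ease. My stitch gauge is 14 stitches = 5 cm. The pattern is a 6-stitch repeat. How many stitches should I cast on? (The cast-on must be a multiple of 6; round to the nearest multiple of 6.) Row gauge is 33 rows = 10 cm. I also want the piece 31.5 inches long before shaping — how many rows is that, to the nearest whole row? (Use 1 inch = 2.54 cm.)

Finished = 34 + 2 = 36 inches.
36 inches × 2.54 = 91.44 cm.
14/5 = 2.8 sts per cm; 91.44 × 2.8 = 256.03 sts.
Nearest multiple of 6 → 258.
31.5 inches = 80.01 cm; × 3.3 = 264.03 → 264 rows.

Cast on 258 stitches; work 264 rows.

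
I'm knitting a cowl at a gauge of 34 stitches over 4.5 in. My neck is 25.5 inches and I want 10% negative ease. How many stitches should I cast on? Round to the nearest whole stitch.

Finished = 25.5 × 0.90 = 22.95 in.
34 / 4.5 = 7.556 sts per inch.
22.95 × 7.556 = 173.40 sts.
→ 173 sts.

Cast on 173 stitches.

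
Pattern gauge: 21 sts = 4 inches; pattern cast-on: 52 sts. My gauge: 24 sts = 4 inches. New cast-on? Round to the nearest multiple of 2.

CO 60 sts.

Scale factor = 24 / 21 = 1.143.
52 × 24 / 21 = 59.43 sts.
→ 60 sts.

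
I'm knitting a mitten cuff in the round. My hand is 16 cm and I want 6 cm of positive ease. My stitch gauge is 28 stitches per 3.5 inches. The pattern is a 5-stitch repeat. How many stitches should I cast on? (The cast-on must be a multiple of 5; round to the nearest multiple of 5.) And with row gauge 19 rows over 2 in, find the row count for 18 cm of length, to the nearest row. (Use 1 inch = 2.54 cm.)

Finished = 16 + 6 = 22 cm.
22 cm × 1/2.54 = 8.66 inches.
28/3.5 = 8 sts per in; 8.66 × 8 = 69.29 sts.
Nearest multiple of 5 → 70.
18 cm = 7.09 inches; × 9.5 = 67.32 → 67 rows.

Cast on 70 stitches; work 67 rows.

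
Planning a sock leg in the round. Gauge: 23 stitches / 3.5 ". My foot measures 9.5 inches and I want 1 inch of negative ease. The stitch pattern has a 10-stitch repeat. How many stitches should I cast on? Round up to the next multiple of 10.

Finished = 9.5 − 1 = 8.5 inches.
23 / 3.5 = 6.571 sts/in.
8.5 × 6.571 = 55.86 sts.
Next multiple of 10: 60.

CO 60 sts.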